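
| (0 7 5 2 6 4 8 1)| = 8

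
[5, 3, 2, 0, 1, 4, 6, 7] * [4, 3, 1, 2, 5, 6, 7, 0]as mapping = [0→6, 1→2, 2→1, 3→4, 4→3, 5→5, 6→7, 7→0]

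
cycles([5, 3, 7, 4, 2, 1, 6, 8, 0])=(0 5 1 3 4 2 7 8)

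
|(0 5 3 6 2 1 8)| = 7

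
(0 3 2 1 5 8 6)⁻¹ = (0 6 8 5 1 2 3)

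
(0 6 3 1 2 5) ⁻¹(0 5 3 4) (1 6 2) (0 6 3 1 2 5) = (0 1 4 6) (2 3 5) 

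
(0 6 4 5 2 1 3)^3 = (0 5 3 4 1 6 2)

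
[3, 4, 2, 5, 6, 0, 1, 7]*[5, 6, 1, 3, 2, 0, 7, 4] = [3, 2, 1, 0, 7, 5, 6, 4]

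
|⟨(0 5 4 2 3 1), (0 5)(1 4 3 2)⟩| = 720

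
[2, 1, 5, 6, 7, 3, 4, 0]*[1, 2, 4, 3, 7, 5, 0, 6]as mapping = [0→4, 1→2, 2→5, 3→0, 4→6, 5→3, 6→7, 7→1]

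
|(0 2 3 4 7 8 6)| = 7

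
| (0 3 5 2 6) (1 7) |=10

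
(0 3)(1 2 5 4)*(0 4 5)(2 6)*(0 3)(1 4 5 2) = (1 6)(2 3 5)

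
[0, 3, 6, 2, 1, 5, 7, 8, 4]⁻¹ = [0, 4, 3, 1, 8, 5, 2, 6, 7]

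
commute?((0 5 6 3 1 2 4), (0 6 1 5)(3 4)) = no:(0 5 6 3 1 2 4) * (0 6 1 5)(3 4) = (1 2 3 5)(4 6), (0 6 1 5)(3 4) * (0 5 6 3 1 2 4) = (0 3)(1 6 2 4)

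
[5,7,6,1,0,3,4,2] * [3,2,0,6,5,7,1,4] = [7,4,1,2,3,6,5,0]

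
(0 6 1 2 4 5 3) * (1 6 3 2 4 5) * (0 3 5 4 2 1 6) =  (0 5 1 2 4 6)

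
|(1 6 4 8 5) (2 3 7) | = 15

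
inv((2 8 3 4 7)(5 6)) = (2 7 4 3 8)(5 6)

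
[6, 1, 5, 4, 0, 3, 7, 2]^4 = [5, 1, 0, 7, 2, 6, 3, 4]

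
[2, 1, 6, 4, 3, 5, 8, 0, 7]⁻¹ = [7, 1, 0, 4, 3, 5, 2, 8, 6]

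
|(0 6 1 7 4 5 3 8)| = 8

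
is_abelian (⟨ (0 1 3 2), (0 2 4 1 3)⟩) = no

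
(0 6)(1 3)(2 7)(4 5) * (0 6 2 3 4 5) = (0 2 7 3 1 4)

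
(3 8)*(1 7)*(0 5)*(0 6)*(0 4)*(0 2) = (0 5 6 4 2)(1 7)(3 8)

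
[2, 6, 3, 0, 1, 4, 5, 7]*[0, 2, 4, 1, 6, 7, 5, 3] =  [4, 5, 1, 0, 2, 6, 7, 3]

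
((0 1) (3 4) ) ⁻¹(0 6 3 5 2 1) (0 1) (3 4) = (0 1 6 4 5 2) 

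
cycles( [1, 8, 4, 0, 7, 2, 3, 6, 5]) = (0 1 8 5 2 4 7 6 3)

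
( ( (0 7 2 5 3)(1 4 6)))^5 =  (1 6 4)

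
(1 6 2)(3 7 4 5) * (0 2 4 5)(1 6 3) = (0 2 6 4)(1 3 7 5)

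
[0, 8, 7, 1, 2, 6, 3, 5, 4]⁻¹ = [0, 3, 4, 6, 8, 7, 5, 2, 1]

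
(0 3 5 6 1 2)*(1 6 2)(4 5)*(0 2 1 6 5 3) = (1 6 5)(3 4)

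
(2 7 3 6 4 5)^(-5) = (2 7 3 6 4 5)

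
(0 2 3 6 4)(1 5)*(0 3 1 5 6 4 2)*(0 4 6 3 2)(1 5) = (0 4 2 5 1 3 6)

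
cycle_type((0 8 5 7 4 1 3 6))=8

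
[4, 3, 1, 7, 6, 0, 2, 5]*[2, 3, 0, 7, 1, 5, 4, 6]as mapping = [0→1, 1→7, 2→3, 3→6, 4→4, 5→2, 6→0, 7→5]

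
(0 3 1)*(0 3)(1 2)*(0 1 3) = (0 1)(2 3)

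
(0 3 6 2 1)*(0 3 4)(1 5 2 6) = (0 4)(1 3)(2 5)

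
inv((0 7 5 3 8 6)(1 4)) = (0 6 8 3 5 7)(1 4)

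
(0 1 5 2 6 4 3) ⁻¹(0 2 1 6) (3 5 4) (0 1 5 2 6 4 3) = (0 2 3) (1 6 5 4) 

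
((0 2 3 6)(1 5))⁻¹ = (0 6 3 2)(1 5)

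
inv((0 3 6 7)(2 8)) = (0 7 6 3)(2 8)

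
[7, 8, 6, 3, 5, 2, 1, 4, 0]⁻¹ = [8, 6, 5, 3, 7, 4, 2, 0, 1]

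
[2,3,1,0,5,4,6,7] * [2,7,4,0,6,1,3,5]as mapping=[0→4,1→0,2→7,3→2,4→1,5→6,6→3,7→5]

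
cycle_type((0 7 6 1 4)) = 5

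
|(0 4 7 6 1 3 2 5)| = 8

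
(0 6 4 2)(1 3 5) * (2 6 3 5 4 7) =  (0 3 4 6 7 2)(1 5)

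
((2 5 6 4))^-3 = (2 5 6 4)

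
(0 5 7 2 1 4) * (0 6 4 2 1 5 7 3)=(0 7 1 2 5 3)(4 6)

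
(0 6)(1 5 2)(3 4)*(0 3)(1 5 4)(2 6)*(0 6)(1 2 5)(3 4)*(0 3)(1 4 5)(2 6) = (0 1)(2 4)(3 6 5)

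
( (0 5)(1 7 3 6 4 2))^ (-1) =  (0 5)(1 2 4 6 3 7)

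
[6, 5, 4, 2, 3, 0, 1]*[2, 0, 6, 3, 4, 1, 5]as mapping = [0→5, 1→1, 2→4, 3→6, 4→3, 5→2, 6→0]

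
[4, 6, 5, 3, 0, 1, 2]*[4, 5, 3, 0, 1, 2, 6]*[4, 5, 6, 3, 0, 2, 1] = [5, 1, 6, 4, 0, 2, 3]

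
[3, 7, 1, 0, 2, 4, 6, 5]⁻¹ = [3, 2, 4, 0, 5, 7, 6, 1]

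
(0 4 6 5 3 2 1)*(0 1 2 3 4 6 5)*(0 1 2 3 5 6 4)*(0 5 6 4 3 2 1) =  (0 3 6)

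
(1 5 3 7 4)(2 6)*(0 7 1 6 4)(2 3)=(0 7)(1 5 2 4 6 3)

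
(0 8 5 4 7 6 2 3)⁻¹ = (0 3 2 6 7 4 5 8)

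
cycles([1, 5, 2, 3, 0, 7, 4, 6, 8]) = (0 1 5 7 6 4)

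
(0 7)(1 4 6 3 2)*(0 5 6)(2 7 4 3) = (0 4)(1 3 7 5 6 2)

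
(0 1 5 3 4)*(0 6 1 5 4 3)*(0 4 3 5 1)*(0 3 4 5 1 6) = (0 6 3 1 4)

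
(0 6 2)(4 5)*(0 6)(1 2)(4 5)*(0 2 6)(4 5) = (0 2)(1 6)(4 5)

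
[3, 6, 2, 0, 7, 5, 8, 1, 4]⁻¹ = [3, 7, 2, 0, 8, 5, 1, 4, 6]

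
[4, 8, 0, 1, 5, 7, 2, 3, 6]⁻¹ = [2, 3, 6, 7, 0, 4, 8, 5, 1]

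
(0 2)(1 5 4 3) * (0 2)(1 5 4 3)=(1 4)(3 5)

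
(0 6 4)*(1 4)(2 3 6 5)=(0 5 2 3 6 1 4)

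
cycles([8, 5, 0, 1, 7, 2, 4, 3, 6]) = (0 8 6 4 7 3 1 5 2)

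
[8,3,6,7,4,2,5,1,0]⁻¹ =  [8,7,5,1,4,6,2,3,0]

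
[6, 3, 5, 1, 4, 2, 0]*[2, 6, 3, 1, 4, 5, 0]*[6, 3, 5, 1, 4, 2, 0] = [6, 3, 2, 0, 4, 1, 5]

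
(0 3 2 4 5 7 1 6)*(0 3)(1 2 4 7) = (1 6 3 4 5)(2 7)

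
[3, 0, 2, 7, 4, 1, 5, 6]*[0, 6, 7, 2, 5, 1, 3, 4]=[2, 0, 7, 4, 5, 6, 1, 3]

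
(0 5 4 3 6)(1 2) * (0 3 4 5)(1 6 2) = (2 6 3)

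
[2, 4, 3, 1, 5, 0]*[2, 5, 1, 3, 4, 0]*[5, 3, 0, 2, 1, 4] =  [3, 1, 2, 4, 5, 0]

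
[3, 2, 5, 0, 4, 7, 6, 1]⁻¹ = [3, 7, 1, 0, 4, 2, 6, 5]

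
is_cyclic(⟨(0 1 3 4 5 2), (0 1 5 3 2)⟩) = no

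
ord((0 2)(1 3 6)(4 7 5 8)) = 12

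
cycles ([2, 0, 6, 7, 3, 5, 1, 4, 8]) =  (0 2 6 1) (3 7 4) 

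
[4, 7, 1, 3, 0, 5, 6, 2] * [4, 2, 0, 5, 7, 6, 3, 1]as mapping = [0→7, 1→1, 2→2, 3→5, 4→4, 5→6, 6→3, 7→0]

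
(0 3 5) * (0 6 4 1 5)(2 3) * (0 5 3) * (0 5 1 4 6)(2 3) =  (0 3 1 2 5)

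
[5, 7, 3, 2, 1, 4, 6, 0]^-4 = [5, 7, 2, 3, 1, 4, 6, 0]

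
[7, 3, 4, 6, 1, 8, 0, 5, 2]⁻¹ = [6, 4, 8, 1, 2, 7, 3, 0, 5]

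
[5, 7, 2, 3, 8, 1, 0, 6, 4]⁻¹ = [6, 5, 2, 3, 8, 0, 7, 1, 4]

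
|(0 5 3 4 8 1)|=6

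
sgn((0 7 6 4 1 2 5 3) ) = -1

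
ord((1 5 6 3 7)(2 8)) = 10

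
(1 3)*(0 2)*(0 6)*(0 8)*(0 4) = (0 2 6 8 4)(1 3)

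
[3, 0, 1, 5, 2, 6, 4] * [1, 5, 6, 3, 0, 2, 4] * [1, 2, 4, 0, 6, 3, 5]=[0, 2, 3, 4, 5, 6, 1]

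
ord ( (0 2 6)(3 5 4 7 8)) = 15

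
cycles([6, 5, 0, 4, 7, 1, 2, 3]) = (0 6 2)(1 5)(3 4 7)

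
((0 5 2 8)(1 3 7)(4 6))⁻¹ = (0 8 2 5)(1 7 3)(4 6)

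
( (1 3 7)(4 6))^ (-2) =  (1 3 7)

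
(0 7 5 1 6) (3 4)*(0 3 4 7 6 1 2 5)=(0 6 3 7) (2 5) 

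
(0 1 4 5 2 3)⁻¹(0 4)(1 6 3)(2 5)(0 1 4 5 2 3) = (0 4 6)(1 5)(2 3)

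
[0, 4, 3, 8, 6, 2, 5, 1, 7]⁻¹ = [0, 7, 5, 2, 1, 6, 4, 8, 3]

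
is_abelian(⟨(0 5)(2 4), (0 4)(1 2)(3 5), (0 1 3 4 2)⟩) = no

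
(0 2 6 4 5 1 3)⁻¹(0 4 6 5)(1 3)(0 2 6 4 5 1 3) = (0 3)(1 2 5 4)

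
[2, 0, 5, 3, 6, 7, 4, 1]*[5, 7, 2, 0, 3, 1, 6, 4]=[2, 5, 1, 0, 6, 4, 3, 7]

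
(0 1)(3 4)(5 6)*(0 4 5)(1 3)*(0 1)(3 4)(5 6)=(0 4)(1 3 6)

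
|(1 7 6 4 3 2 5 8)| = 8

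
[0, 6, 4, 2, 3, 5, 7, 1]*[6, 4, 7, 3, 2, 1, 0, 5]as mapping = [0→6, 1→0, 2→2, 3→7, 4→3, 5→1, 6→5, 7→4]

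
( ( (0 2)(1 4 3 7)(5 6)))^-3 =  (0 2)(1 4 3 7)(5 6)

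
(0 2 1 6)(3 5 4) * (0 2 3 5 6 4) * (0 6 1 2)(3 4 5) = (0 4 3 1 5 6)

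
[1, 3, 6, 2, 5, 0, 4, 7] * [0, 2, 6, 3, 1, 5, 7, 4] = [2, 3, 7, 6, 5, 0, 1, 4]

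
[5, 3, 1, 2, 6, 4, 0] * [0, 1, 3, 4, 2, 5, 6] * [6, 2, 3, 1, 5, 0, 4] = [0, 5, 2, 1, 4, 3, 6]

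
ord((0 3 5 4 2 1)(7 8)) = 6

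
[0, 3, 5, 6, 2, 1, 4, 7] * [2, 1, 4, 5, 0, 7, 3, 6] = [2, 5, 7, 3, 4, 1, 0, 6]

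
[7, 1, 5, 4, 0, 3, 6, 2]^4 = [3, 1, 0, 2, 5, 7, 6, 4]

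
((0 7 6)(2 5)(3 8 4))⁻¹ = (0 6 7)(2 5)(3 4 8)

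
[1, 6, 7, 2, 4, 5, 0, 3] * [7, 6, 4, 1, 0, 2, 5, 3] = [6, 5, 3, 4, 0, 2, 7, 1]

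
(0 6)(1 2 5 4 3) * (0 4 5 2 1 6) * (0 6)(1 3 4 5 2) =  (0 6 5 2 1 3)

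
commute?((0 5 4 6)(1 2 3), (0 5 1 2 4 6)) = no:(0 5 4 6)(1 2 3) * (0 5 1 2 4 6) = (0 1 4)(2 3)(5 6), (0 5 1 2 4 6) * (0 5 4 6)(1 2 3) = (0 4)(1 3)(2 6 5)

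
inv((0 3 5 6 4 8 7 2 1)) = (0 1 2 7 8 4 6 5 3)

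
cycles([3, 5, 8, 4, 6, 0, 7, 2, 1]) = (0 3 4 6 7 2 8 1 5)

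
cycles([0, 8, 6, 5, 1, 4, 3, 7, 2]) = (1 8 2 6 3 5 4)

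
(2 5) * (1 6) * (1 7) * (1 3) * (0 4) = (0 4)(1 6 7 3)(2 5)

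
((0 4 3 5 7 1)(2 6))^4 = (0 7 3)(1 5 4)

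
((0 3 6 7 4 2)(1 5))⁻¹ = (0 2 4 7 6 3)(1 5)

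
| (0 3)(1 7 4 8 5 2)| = 6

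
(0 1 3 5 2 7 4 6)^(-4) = (0 2)(1 7)(3 4)(5 6)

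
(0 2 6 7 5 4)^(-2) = (0 5 6)(2 4 7)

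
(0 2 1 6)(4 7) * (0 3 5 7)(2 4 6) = (0 4)(1 2)(3 5 7 6)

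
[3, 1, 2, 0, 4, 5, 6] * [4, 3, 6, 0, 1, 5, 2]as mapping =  [0→0, 1→3, 2→6, 3→4, 4→1, 5→5, 6→2]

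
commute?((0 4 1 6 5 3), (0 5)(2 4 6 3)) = no:(0 4 1 6 5 3)*(0 5)(2 4 6 3) = (0 6)(1 3 5 2 4), (0 5)(2 4 6 3)*(0 4 1 6 5 3) = (0 3 2 1 6)(4 5)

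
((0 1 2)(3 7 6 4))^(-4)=(0 2 1)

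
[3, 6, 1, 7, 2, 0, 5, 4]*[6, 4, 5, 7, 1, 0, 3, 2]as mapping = [0→7, 1→3, 2→4, 3→2, 4→5, 5→6, 6→0, 7→1]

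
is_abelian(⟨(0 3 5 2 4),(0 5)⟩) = no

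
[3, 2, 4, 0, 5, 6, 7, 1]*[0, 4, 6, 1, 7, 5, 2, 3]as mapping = [0→1, 1→6, 2→7, 3→0, 4→5, 5→2, 6→3, 7→4]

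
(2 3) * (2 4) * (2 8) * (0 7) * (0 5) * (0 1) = (0 7 5 1)(2 3 4 8)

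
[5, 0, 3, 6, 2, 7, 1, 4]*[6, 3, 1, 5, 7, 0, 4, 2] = [0, 6, 5, 4, 1, 2, 3, 7] 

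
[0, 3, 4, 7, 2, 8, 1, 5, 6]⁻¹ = [0, 6, 4, 1, 2, 7, 8, 3, 5]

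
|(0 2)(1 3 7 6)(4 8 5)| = 12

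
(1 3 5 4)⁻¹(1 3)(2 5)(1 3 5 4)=(2 4)(3 5)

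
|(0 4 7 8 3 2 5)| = 7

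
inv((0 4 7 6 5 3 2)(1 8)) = (0 2 3 5 6 7 4)(1 8)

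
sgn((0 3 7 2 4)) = 1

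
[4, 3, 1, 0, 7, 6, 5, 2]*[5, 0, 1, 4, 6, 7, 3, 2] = [6, 4, 0, 5, 2, 3, 7, 1]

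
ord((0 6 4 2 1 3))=6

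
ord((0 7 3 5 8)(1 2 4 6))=20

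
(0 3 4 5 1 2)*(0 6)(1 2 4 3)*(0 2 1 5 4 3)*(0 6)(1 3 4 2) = (0 5 3 6 1 4 2)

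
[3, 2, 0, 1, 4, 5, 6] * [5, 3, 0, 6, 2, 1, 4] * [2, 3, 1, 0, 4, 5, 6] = [6, 2, 5, 0, 1, 3, 4]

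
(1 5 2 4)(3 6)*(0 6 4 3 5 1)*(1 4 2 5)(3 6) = (0 3 2 6 1 4)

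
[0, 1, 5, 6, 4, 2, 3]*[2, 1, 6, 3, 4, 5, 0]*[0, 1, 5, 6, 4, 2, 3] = [5, 1, 2, 0, 4, 3, 6]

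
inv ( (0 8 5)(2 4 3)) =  (0 5 8)(2 3 4)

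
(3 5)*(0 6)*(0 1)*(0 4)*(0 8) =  (0 6 1 4 8)(3 5)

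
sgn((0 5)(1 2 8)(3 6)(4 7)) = -1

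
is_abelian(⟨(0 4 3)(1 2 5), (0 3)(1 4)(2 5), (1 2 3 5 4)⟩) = no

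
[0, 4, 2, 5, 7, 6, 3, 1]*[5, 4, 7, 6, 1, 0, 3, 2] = [5, 1, 7, 0, 2, 3, 6, 4]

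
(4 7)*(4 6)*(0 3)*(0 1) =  (0 3 1) (4 7 6) 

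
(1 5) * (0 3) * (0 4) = (0 3 4)(1 5)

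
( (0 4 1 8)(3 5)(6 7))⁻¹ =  (0 8 1 4)(3 5)(6 7)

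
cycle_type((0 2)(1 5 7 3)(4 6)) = 2^2.4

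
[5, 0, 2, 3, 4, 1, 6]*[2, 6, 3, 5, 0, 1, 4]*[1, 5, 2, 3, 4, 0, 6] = [5, 2, 3, 0, 1, 6, 4]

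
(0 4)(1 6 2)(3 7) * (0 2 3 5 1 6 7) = (0 4 2 6 3)(1 7 5)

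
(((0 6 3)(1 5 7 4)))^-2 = (0 6 3)(1 7)(4 5)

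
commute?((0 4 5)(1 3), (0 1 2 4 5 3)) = no:(0 4 5)(1 3)*(0 1 2 4 5 3) = (0 5 1)(2 4 3), (0 1 2 4 5 3)*(0 4 5)(1 3) = (0 3 4)(1 2 5)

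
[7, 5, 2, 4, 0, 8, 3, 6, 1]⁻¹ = [4, 8, 2, 6, 3, 1, 7, 0, 5]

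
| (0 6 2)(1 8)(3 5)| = 6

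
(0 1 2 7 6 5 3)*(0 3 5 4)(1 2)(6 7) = (0 2 6 4)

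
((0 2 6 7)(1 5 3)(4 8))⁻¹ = (0 7 6 2)(1 3 5)(4 8)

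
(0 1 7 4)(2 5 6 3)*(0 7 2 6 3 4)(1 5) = (0 5 3 6 4 7)(1 2)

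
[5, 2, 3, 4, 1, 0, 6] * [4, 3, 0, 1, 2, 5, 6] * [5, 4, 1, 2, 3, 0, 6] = [0, 5, 4, 1, 2, 3, 6]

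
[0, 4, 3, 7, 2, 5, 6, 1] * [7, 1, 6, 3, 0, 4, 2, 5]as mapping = [0→7, 1→0, 2→3, 3→5, 4→6, 5→4, 6→2, 7→1]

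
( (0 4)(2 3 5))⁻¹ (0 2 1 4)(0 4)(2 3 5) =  (0 4 3 1)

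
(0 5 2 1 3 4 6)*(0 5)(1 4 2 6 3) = (2 4 3)(5 6)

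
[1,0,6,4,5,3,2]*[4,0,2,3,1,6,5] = [0,4,5,1,6,3,2]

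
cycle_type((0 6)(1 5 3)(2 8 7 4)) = 2.3.4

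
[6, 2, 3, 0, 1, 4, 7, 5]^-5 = [5, 0, 6, 7, 3, 2, 4, 1]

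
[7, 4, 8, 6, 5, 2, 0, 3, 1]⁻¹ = [6, 8, 5, 7, 1, 4, 3, 0, 2]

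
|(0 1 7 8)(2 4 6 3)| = 4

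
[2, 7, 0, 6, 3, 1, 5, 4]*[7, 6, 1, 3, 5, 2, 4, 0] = [1, 0, 7, 4, 3, 6, 2, 5]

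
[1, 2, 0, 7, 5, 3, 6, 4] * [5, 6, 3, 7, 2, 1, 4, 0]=[6, 3, 5, 0, 1, 7, 4, 2]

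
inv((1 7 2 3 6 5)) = (1 5 6 3 2 7)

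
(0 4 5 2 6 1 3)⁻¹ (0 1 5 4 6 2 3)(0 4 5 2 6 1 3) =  (0 4 3 2 5 1 6)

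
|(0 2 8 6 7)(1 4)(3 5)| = 10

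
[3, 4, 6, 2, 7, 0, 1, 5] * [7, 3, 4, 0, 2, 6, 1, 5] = [0, 2, 1, 4, 5, 7, 3, 6]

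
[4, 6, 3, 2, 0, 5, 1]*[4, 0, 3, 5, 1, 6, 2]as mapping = [0→1, 1→2, 2→5, 3→3, 4→4, 5→6, 6→0]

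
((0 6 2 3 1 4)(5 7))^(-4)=(0 2 1)(3 4 6)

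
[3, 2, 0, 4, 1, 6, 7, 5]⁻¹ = [2, 4, 1, 0, 3, 7, 5, 6]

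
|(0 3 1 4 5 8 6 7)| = 8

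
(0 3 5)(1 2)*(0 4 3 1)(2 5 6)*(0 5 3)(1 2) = (0 2 5 4)(1 3 6)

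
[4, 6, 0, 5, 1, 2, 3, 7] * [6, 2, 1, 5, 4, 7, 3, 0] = [4, 3, 6, 7, 2, 1, 5, 0]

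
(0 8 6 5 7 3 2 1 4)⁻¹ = (0 4 1 2 3 7 5 6 8)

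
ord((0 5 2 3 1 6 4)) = 7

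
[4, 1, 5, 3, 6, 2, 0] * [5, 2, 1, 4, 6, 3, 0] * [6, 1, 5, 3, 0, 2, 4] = [4, 5, 3, 0, 6, 1, 2]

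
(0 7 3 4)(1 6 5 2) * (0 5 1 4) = (0 7 3)(1 6)(2 4 5)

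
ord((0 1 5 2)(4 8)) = 4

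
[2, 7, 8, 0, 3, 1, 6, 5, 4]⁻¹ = [3, 5, 0, 4, 8, 7, 6, 1, 2]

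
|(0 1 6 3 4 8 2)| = 7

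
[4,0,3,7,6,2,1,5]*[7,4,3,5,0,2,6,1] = [0,7,5,1,6,3,4,2]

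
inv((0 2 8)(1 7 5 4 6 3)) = (0 8 2)(1 3 6 4 5 7)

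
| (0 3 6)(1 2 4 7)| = 12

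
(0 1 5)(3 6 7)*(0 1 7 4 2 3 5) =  (0 7 5 1)(2 3 6 4)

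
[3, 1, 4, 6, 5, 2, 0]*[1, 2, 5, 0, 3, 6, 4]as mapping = [0→0, 1→2, 2→3, 3→4, 4→6, 5→5, 6→1]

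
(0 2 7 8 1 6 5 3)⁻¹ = (0 3 5 6 1 8 7 2)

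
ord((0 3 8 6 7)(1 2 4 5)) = 20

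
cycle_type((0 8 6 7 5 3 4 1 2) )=9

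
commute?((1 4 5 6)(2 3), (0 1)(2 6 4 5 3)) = no:(1 4 5 6)(2 3)*(0 1)(2 6 4 5 3) = (0 1 5 4 3 6), (0 1)(2 6 4 5 3)*(1 4 5 6)(2 3) = (0 4 6 5 2 1)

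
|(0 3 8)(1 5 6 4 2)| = 15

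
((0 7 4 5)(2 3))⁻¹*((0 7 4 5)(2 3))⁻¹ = (0 4)(5 7)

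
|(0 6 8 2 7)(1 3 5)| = 15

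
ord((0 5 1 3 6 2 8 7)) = 8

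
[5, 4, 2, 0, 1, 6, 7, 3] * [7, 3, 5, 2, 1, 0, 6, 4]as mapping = [0→0, 1→1, 2→5, 3→7, 4→3, 5→6, 6→4, 7→2]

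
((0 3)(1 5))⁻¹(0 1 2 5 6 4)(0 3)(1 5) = (1 6 4 3 5 2)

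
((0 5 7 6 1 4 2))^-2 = (0 4 6 5 2 1 7)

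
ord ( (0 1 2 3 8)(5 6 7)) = 15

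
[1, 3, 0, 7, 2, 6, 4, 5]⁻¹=[2, 0, 4, 1, 6, 7, 5, 3]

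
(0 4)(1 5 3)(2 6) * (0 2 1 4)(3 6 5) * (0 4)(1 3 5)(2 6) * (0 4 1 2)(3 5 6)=(0 1 6 5)(3 4)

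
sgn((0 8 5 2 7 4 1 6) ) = -1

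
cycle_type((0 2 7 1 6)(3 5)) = 2.5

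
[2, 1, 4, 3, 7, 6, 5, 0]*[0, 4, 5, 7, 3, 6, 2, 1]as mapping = [0→5, 1→4, 2→3, 3→7, 4→1, 5→2, 6→6, 7→0]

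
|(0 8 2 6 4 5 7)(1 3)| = 14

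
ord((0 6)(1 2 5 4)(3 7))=4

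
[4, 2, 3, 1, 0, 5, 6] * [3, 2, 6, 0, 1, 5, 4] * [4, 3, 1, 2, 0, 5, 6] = [3, 6, 4, 1, 2, 5, 0]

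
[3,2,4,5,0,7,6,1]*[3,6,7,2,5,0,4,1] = [2,7,5,0,3,1,4,6]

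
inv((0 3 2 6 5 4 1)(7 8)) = (0 1 4 5 6 2 3)(7 8)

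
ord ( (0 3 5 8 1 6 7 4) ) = 8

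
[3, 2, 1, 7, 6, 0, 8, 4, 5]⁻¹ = [5, 2, 1, 0, 7, 8, 4, 3, 6]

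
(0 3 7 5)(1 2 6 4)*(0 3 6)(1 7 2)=(0 6 4 7 5 3 2)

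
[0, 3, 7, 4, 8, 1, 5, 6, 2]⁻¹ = [0, 5, 8, 1, 3, 6, 7, 2, 4]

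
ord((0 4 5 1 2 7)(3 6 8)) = 6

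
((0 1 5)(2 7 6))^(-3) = ()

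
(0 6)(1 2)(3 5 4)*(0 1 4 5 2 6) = (1 6)(2 4 3)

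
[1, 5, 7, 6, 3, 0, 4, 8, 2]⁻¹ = [5, 0, 8, 4, 6, 1, 3, 2, 7]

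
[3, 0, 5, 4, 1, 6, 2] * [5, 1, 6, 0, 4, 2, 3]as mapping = [0→0, 1→5, 2→2, 3→4, 4→1, 5→3, 6→6]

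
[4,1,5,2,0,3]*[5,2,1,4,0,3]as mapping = [0→0,1→2,2→3,3→1,4→5,5→4]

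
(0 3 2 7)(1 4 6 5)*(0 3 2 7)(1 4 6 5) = (0 2)(1 6)(3 7)(4 5)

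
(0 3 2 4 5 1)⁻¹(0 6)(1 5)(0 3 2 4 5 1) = (0 1)(3 6)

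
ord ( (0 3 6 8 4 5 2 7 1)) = 9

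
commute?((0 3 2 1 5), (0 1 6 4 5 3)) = no:(0 3 2 1 5)*(0 1 6 4 5 3) = (1 3 2 6 4 5), (0 1 6 4 5 3)*(0 3 2 1 5) = (0 5 2 1 6 4)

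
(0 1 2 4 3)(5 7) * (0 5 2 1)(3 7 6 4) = (2 3 5 6 4 7)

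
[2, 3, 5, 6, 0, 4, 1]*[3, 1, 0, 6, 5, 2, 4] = [0, 6, 2, 4, 3, 5, 1]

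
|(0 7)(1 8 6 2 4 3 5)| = 14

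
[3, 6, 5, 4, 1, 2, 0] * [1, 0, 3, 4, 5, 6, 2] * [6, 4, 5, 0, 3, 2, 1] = [3, 5, 1, 2, 6, 0, 4] 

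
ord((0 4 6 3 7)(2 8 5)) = 15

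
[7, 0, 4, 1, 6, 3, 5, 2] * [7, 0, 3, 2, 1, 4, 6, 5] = [5, 7, 1, 0, 6, 2, 4, 3]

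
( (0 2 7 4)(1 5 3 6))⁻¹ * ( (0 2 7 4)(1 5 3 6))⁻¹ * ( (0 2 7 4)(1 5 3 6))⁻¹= (0 2 7 4)(1 5 3 6)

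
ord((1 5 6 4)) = 4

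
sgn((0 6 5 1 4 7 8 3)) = -1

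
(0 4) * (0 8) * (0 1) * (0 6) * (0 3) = (0 4 8 1 6 3)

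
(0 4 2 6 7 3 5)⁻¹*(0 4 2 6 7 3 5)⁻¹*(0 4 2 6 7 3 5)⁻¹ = (0 7 4 3 2 5 6)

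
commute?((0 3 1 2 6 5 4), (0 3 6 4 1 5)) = no:(0 3 1 2 6 5 4) * (0 3 6 4 1 5) = (0 6)(1 2 4 3 5), (0 3 6 4 1 5) * (0 3 1 2 6 5 4) = (0 1 4 2 6)(3 5)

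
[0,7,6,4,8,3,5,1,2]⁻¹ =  [0,7,8,5,3,6,2,1,4]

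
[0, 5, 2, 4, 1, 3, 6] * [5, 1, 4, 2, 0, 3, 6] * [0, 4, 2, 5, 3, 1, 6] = [1, 5, 3, 0, 4, 2, 6]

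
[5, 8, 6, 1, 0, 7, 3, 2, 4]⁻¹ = [4, 3, 7, 6, 8, 0, 2, 5, 1]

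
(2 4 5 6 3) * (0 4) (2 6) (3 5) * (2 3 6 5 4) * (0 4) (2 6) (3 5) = (0 6) (2 4) 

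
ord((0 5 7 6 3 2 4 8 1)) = 9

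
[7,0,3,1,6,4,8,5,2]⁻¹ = [1,3,8,2,5,7,4,0,6]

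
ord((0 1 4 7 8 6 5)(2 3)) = 14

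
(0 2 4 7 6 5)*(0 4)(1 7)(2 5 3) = (0 5 4 1 7 6 3 2)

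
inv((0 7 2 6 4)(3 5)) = (0 4 6 2 7)(3 5)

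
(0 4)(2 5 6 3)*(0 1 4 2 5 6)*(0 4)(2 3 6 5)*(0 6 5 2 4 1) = (0 3 4)(1 6 5)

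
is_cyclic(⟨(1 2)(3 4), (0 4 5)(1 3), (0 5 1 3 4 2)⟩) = no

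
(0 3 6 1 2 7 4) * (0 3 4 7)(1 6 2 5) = (0 4 3 2)(1 5)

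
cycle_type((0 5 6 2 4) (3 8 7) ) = 3.5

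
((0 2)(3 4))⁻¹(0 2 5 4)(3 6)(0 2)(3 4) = (0 5 3 2)(4 6)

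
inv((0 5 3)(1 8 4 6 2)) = (0 3 5)(1 2 6 4 8)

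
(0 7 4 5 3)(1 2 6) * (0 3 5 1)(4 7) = (0 4 1 2 6)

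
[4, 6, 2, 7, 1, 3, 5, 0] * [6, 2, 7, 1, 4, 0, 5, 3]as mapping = [0→4, 1→5, 2→7, 3→3, 4→2, 5→1, 6→0, 7→6]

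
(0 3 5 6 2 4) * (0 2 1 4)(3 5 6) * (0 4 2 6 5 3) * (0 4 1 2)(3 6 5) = (0 6 2 1)(4 5)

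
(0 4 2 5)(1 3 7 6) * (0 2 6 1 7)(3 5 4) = (0 3)(1 5 2 4 6 7)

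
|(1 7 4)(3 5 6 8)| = 12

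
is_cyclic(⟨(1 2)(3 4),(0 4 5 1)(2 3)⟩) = no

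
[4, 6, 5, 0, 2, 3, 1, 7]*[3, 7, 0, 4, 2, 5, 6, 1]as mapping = [0→2, 1→6, 2→5, 3→3, 4→0, 5→4, 6→7, 7→1]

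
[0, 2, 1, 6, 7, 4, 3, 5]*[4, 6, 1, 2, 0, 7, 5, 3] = [4, 1, 6, 5, 3, 0, 2, 7]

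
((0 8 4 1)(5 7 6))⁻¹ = (0 1 4 8)(5 6 7)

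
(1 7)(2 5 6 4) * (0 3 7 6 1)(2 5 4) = (0 3 7)(1 6 2 4 5)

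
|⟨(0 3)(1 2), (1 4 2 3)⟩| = 120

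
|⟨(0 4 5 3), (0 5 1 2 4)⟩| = 720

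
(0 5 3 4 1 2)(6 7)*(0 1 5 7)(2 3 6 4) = (0 7 4 5 6)(1 3 2)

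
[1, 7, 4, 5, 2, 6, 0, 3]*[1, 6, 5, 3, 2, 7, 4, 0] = [6, 0, 2, 7, 5, 4, 1, 3]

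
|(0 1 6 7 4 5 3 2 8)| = 9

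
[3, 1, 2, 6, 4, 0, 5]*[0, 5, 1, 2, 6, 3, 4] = [2, 5, 1, 4, 6, 0, 3]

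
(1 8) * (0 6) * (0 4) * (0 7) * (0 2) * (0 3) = (0 6 4 7 2 3)(1 8)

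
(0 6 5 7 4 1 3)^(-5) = (0 5 4 3 6 7 1)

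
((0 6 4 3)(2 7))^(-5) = (0 3 4 6)(2 7)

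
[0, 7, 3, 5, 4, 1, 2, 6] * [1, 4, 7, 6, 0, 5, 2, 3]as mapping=[0→1, 1→3, 2→6, 3→5, 4→0, 5→4, 6→7, 7→2]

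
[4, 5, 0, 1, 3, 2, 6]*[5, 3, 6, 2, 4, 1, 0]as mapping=[0→4, 1→1, 2→5, 3→3, 4→2, 5→6, 6→0]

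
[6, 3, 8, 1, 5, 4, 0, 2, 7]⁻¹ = [6, 3, 7, 1, 5, 4, 0, 8, 2]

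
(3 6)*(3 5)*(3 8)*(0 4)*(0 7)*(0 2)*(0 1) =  (0 4 7 2 1)(3 6 5 8)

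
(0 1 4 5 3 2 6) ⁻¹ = (0 6 2 3 5 4 1) 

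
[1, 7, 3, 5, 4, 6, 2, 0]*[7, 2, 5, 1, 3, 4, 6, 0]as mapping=[0→2, 1→0, 2→1, 3→4, 4→3, 5→6, 6→5, 7→7]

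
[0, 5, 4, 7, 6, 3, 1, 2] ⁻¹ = [0, 6, 7, 5, 2, 1, 4, 3] 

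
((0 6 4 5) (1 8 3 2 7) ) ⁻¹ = (0 5 4 6) (1 7 2 3 8) 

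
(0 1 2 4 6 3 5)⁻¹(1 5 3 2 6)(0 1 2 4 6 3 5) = (0 5 4 3 2)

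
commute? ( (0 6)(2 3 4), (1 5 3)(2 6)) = no: (0 6)(2 3 4) * (1 5 3)(2 6) = (0 2 1 5 3 4 6), (1 5 3)(2 6) * (0 6)(2 3 4) = (0 6 3 1 5 4 2)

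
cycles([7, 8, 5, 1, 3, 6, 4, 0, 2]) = (0 7) (1 8 2 5 6 4 3) 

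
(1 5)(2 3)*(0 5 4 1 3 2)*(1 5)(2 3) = (0 1 4 5 2 3)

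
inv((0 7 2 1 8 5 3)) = (0 3 5 8 1 2 7)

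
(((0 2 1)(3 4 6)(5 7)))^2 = (0 1 2)(3 6 4)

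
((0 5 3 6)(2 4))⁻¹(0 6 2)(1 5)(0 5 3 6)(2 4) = (0 4 5)(1 3)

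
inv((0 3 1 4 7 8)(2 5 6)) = (0 8 7 4 1 3)(2 6 5)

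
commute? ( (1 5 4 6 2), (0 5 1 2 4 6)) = no: (1 5 4 6 2) * (0 5 1 2 4 6) = (0 5 6 4), (0 5 1 2 4 6) * (1 5 4 6 2) = (0 4 2 6)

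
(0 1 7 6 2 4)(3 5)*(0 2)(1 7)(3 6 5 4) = (0 7 5 6)(2 3 4)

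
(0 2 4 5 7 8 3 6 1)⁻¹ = (0 1 6 3 8 7 5 4 2)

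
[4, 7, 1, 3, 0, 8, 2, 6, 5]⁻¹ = [4, 2, 6, 3, 0, 8, 7, 1, 5]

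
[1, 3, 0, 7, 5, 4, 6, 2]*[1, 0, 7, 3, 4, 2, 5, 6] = [0, 3, 1, 6, 2, 4, 5, 7]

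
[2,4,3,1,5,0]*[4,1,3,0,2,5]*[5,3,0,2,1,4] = [2,0,5,3,4,1]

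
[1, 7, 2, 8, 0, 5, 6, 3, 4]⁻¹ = [4, 0, 2, 7, 8, 5, 6, 1, 3]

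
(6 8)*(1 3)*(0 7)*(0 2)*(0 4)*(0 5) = (0 7 2 4 5)(1 3)(6 8)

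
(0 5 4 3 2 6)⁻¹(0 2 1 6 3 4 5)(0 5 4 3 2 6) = (0 2 3 4 5 6 1)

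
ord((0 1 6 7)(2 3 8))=12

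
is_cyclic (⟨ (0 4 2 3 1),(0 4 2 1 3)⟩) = no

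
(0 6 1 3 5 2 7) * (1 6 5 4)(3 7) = (0 5 2 3 4 1 7)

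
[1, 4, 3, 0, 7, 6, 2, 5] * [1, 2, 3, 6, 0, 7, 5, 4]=[2, 0, 6, 1, 4, 5, 3, 7]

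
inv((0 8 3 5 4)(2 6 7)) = (0 4 5 3 8)(2 7 6)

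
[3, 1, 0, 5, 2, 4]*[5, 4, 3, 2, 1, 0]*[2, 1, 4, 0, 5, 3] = [4, 5, 3, 2, 0, 1]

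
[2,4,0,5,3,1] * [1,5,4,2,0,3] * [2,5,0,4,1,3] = [1,2,5,4,0,3]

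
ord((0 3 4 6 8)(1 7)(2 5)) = 10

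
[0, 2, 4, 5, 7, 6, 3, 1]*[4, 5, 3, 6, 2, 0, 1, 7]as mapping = [0→4, 1→3, 2→2, 3→0, 4→7, 5→1, 6→6, 7→5]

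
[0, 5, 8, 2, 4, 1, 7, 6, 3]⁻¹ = [0, 5, 3, 8, 4, 1, 7, 6, 2]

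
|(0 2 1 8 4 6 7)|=7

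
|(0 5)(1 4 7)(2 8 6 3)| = 12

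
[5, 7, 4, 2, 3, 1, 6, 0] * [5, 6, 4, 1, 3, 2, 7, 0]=[2, 0, 3, 4, 1, 6, 7, 5] 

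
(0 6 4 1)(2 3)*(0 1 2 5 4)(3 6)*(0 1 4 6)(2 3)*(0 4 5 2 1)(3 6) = (0 1 5 3 2 4 6)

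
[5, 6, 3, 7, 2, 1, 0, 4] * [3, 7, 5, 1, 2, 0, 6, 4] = [0, 6, 1, 4, 5, 7, 3, 2]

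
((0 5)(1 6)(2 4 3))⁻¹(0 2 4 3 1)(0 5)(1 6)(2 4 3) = (2 6 5 4 3)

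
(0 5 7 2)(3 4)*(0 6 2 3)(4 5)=(0 4)(2 6)(3 5 7)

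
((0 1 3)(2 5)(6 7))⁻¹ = (0 3 1)(2 5)(6 7)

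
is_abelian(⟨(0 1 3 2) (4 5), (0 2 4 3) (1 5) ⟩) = no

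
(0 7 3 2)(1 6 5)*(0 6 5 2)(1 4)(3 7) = (0 3)(1 5 4)(2 6)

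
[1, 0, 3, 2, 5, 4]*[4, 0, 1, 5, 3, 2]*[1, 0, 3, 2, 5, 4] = [1, 5, 4, 0, 3, 2]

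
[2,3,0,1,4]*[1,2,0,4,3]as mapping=[0→0,1→4,2→1,3→2,4→3]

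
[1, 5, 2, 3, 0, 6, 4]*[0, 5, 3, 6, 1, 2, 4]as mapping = [0→5, 1→2, 2→3, 3→6, 4→0, 5→4, 6→1]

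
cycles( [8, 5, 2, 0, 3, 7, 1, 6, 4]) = (0 8 4 3)(1 5 7 6)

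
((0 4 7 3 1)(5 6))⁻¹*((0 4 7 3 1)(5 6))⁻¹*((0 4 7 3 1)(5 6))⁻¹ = (0 7 1 4 3)(5 6)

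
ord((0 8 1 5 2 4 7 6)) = 8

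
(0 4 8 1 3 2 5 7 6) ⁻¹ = (0 6 7 5 2 3 1 8 4) 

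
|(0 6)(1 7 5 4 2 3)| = 6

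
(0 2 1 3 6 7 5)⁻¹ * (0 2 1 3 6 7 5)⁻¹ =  (0 7 3 2 5 6 1)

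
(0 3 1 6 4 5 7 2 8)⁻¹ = (0 8 2 7 5 4 6 1 3)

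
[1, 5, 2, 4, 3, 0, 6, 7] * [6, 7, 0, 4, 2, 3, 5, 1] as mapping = [0→7, 1→3, 2→0, 3→2, 4→4, 5→6, 6→5, 7→1] 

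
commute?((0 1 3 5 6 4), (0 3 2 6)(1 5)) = no:(0 1 3 5 6 4)*(0 3 2 6)(1 5) = (0 5)(1 2 6 4 3), (0 3 2 6)(1 5)*(0 1 3 5 6 4) = (0 5 3 2 4)(1 6)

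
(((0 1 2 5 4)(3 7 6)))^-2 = (0 5 1 4 2)(3 7 6)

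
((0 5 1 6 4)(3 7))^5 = (3 7)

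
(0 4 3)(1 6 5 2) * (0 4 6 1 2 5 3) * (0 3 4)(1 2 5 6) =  (0 1 2 5 6 4 3)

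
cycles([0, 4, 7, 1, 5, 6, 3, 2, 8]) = (1 4 5 6 3)(2 7)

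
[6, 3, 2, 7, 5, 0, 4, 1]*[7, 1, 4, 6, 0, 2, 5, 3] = [5, 6, 4, 3, 2, 7, 0, 1]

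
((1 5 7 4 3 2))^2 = (1 7 3)(2 5 4)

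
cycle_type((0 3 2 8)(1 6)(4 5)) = 2^2.4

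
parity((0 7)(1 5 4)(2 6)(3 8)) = odd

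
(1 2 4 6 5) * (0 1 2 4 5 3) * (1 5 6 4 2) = (0 5 1 2 6 3)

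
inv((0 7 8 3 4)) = (0 4 3 8 7)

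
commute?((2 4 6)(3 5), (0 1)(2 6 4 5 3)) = no:(2 4 6)(3 5) * (0 1)(2 6 4 5 3) = (0 1)(2 5), (0 1)(2 6 4 5 3) * (2 4 6)(3 5) = (0 1)(3 4)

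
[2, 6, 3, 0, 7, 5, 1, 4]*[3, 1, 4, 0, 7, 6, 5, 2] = [4, 5, 0, 3, 2, 6, 1, 7]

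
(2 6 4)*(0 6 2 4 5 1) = (0 6 5 1)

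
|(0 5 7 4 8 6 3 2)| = 8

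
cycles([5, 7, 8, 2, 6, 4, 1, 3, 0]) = (0 5 4 6 1 7 3 2 8)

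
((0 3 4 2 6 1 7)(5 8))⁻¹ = (0 7 1 6 2 4 3)(5 8)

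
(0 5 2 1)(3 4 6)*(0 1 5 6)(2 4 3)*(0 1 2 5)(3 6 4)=(0 4 1 2)(3 6 5)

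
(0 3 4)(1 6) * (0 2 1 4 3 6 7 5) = (0 6 4 2 1 7 5)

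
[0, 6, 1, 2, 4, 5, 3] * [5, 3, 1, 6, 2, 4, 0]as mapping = [0→5, 1→0, 2→3, 3→1, 4→2, 5→4, 6→6]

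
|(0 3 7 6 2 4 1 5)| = 8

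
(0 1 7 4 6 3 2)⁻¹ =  (0 2 3 6 4 7 1)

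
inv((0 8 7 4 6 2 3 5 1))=(0 1 5 3 2 6 4 7 8)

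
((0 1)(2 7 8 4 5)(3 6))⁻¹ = (0 1)(2 5 4 8 7)(3 6)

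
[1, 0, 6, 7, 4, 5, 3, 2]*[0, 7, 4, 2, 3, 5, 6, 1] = [7, 0, 6, 1, 3, 5, 2, 4]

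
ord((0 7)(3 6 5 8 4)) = 10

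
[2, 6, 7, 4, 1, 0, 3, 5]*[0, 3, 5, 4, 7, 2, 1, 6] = [5, 1, 6, 7, 3, 0, 4, 2]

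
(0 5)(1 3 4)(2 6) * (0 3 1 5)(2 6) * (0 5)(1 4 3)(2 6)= (0 5 1 4)(2 6)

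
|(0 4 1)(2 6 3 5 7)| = 15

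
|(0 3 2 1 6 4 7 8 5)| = 9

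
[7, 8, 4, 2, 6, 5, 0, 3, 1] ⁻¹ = [6, 8, 3, 7, 2, 5, 4, 0, 1] 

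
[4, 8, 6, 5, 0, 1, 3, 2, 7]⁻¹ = [4, 5, 7, 6, 0, 3, 2, 8, 1]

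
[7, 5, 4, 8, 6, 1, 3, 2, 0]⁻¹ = [8, 5, 7, 6, 2, 1, 4, 0, 3]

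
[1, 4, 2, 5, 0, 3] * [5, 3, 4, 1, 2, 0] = [3, 2, 4, 0, 5, 1]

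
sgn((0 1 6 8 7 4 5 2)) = -1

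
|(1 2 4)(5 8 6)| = 3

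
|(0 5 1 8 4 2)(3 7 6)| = 6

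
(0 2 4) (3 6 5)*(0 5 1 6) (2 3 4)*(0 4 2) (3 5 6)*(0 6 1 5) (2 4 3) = (1 2 6 5 4) 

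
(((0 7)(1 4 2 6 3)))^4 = (1 3 6 2 4)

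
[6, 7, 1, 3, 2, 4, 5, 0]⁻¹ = [7, 2, 4, 3, 5, 6, 0, 1]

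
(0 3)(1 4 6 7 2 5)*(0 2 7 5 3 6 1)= (0 6 5)(1 4)(2 3)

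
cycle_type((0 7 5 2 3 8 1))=7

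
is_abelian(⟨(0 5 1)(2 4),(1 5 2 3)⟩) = no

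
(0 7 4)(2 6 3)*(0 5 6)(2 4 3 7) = (0 2)(3 4 5 6 7)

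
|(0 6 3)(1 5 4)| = 3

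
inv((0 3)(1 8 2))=(0 3)(1 2 8)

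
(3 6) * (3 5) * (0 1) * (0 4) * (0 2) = (0 1 4 2) (3 6 5) 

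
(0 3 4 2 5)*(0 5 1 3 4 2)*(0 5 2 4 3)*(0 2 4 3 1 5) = (0 1 2 5 4)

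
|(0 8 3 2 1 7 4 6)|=8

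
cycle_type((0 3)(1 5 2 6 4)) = 2.5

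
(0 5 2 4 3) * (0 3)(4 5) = (0 4)(2 5)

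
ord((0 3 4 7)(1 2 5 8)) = 4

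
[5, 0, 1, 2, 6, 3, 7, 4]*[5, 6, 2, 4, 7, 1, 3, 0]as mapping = [0→1, 1→5, 2→6, 3→2, 4→3, 5→4, 6→0, 7→7]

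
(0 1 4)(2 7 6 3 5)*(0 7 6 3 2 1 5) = (0 5 1 4 7 3)(2 6)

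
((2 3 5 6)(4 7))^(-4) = ()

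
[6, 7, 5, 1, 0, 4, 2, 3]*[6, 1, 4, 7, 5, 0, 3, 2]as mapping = [0→3, 1→2, 2→0, 3→1, 4→6, 5→5, 6→4, 7→7]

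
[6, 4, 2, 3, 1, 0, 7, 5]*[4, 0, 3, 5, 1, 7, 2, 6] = [2, 1, 3, 5, 0, 4, 6, 7]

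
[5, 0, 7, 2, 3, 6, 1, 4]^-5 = [1, 6, 3, 4, 7, 0, 5, 2]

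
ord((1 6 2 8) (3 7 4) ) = 12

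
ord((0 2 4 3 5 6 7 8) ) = 8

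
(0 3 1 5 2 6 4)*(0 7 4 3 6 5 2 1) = (0 6 3)(1 2 5)(4 7)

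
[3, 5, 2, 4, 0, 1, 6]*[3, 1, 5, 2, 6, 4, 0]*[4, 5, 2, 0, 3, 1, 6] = [2, 3, 1, 6, 0, 5, 4]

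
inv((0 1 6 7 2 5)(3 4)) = (0 5 2 7 6 1)(3 4)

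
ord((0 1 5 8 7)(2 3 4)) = 15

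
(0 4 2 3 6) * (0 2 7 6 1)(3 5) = (0 4 7 6 2 5 3 1)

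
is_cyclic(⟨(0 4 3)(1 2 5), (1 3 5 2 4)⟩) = no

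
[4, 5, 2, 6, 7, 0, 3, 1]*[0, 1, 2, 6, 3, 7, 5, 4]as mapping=[0→3, 1→7, 2→2, 3→5, 4→4, 5→0, 6→6, 7→1]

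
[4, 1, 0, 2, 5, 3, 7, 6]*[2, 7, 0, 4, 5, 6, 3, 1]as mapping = [0→5, 1→7, 2→2, 3→0, 4→6, 5→4, 6→1, 7→3]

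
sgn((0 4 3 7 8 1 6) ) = 1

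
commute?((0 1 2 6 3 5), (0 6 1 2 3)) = no:(0 1 2 6 3 5)*(0 6 1 2 3) = (0 2 1 3 5 6), (0 6 1 2 3)*(0 1 2 6 3 5) = (0 3 1 6 2 5)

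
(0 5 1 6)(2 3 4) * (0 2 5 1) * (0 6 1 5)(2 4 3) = (0 5 6 4)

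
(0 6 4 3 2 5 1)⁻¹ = (0 1 5 2 3 4 6)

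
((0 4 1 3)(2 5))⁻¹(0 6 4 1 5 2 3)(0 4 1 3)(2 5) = (0 4 6 1 3 2 5)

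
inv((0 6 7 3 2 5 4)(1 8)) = (0 4 5 2 3 7 6)(1 8)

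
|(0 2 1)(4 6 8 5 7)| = 15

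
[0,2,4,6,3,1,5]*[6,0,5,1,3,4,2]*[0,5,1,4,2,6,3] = [3,6,4,1,5,0,2]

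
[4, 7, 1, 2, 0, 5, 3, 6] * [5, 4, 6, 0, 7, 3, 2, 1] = [7, 1, 4, 6, 5, 3, 0, 2]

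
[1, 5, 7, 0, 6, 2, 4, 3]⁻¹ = [3, 0, 5, 7, 6, 1, 4, 2]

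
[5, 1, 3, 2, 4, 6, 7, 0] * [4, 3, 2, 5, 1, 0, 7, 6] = [0, 3, 5, 2, 1, 7, 6, 4] 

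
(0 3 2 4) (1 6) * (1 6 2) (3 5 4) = (0 5 4) (1 2 3) 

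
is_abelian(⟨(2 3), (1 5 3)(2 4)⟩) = no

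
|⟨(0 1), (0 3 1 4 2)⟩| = 120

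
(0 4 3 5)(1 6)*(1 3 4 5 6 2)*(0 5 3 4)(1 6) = (0 3 1 2 6 4)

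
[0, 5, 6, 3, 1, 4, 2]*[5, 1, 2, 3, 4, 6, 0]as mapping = [0→5, 1→6, 2→0, 3→3, 4→1, 5→4, 6→2]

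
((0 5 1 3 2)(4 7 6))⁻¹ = (0 2 3 1 5)(4 6 7)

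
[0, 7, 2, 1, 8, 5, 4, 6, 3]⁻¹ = [0, 3, 2, 8, 6, 5, 7, 1, 4]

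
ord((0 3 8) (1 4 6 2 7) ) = 15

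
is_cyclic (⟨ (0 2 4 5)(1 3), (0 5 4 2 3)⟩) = no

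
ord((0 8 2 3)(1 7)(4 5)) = 4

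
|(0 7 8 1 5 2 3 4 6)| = 9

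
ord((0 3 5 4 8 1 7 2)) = 8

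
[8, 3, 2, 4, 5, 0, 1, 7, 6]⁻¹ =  [5, 6, 2, 1, 3, 4, 8, 7, 0]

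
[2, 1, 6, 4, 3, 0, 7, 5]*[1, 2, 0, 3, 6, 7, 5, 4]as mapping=[0→0, 1→2, 2→5, 3→6, 4→3, 5→1, 6→4, 7→7]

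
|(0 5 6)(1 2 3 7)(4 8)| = 12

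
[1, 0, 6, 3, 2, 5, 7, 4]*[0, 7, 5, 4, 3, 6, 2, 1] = [7, 0, 2, 4, 5, 6, 1, 3]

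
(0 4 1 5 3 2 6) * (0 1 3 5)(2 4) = (0 2 6 1)(3 4)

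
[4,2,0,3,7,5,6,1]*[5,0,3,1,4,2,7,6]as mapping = [0→4,1→3,2→5,3→1,4→6,5→2,6→7,7→0]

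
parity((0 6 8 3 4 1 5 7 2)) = even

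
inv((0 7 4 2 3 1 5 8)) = (0 8 5 1 3 2 4 7)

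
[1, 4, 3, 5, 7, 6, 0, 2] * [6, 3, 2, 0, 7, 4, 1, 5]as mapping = [0→3, 1→7, 2→0, 3→4, 4→5, 5→1, 6→6, 7→2]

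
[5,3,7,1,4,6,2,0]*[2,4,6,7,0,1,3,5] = [1,7,5,4,0,3,6,2]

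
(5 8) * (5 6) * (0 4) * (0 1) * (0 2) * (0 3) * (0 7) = (0 4 1 2 3 7)(5 8 6)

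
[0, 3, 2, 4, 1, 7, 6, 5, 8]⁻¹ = [0, 4, 2, 1, 3, 7, 6, 5, 8]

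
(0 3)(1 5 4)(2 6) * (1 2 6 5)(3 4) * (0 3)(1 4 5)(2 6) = (0 5)(1 4 6 2)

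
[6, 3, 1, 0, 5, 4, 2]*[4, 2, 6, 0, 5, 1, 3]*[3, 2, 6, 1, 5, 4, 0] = [1, 3, 6, 5, 2, 4, 0]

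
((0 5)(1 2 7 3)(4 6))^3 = (0 5)(1 3 7 2)(4 6)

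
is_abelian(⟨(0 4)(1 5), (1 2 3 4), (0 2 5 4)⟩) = no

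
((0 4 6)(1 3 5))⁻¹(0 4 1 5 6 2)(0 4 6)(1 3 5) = (0 2 4 6 3 1)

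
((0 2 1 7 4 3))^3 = (0 7)(1 3)(2 4)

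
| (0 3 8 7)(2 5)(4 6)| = 4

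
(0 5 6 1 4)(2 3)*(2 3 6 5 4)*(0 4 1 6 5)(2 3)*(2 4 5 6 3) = (0 1 2 6 3 4 5)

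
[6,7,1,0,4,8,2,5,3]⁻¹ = [3,2,6,8,4,7,0,1,5]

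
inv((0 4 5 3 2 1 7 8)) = (0 8 7 1 2 3 5 4)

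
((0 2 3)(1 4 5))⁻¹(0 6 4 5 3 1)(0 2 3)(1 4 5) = (0 4 2 6 5 1)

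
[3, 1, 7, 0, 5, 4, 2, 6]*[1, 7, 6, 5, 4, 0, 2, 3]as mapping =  [0→5, 1→7, 2→3, 3→1, 4→0, 5→4, 6→6, 7→2]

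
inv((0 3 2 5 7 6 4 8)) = (0 8 4 6 7 5 2 3)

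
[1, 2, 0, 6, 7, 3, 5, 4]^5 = [2, 0, 1, 5, 7, 6, 3, 4]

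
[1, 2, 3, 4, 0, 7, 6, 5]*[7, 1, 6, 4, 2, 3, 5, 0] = [1, 6, 4, 2, 7, 0, 5, 3]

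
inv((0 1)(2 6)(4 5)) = (0 1)(2 6)(4 5)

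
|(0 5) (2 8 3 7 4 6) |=6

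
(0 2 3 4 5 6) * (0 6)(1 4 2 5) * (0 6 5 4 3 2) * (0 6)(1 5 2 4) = (0 1 3 6 2 4 5)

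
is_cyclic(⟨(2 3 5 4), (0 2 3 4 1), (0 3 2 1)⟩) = no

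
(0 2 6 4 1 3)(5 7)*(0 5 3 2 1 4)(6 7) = (0 1 2 7 3 5 6)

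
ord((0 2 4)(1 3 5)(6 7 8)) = 3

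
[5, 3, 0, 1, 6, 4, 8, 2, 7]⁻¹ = [2, 3, 7, 1, 5, 0, 4, 8, 6]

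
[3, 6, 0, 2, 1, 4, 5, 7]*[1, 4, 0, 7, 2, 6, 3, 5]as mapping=[0→7, 1→3, 2→1, 3→0, 4→4, 5→2, 6→6, 7→5]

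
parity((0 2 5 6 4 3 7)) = even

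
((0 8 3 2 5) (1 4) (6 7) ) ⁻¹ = (0 5 2 3 8) (1 4) (6 7) 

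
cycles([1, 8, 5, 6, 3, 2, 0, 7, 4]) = (0 1 8 4 3 6)(2 5)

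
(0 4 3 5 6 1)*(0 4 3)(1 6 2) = (0 3 5 2 1 4)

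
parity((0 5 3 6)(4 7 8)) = odd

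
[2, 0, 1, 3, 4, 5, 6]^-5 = [2, 0, 1, 3, 4, 5, 6]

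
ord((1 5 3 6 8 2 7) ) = 7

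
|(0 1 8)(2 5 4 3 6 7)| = 6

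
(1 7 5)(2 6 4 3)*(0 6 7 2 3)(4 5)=(0 6 5 1 2 7 4)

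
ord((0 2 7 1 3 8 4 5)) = 8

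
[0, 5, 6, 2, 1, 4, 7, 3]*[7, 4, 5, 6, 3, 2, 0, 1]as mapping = [0→7, 1→2, 2→0, 3→5, 4→4, 5→3, 6→1, 7→6]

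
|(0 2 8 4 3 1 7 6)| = 8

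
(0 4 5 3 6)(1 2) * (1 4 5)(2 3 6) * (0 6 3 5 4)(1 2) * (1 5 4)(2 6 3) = (0 1 4 6 3 5 2)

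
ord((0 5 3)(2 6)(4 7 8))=6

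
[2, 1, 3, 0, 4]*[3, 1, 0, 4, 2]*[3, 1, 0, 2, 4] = [3, 1, 4, 2, 0]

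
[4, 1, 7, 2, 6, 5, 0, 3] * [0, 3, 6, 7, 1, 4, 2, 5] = [1, 3, 5, 6, 2, 4, 0, 7]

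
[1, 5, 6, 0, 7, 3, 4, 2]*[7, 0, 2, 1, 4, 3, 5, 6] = [0, 3, 5, 7, 6, 1, 4, 2]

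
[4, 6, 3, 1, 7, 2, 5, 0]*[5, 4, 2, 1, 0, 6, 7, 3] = [0, 7, 1, 4, 3, 2, 6, 5]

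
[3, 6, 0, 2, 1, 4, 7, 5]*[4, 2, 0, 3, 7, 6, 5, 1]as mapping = [0→3, 1→5, 2→4, 3→0, 4→2, 5→7, 6→1, 7→6]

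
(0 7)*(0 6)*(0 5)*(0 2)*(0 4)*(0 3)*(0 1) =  (0 7 6 5 2 4 3 1)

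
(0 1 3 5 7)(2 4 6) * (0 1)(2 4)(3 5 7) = (1 5 3 7)(4 6)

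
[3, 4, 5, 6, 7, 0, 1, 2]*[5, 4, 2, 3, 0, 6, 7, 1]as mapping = [0→3, 1→0, 2→6, 3→7, 4→1, 5→5, 6→4, 7→2]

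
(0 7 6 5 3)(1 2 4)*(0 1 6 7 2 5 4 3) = (0 2 3 1 5)(4 6)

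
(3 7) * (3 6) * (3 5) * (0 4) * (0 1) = (0 4 1)(3 7 6 5)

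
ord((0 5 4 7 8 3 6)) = 7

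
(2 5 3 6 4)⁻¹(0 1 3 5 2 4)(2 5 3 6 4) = (0 1 6 3 5 2)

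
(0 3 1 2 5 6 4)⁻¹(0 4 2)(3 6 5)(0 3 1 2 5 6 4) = (0 5 3)(1 4 6)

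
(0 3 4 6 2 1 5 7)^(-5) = (0 6 5 3 2 7 4 1)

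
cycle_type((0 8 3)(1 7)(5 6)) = 2^2.3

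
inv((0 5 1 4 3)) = (0 3 4 1 5)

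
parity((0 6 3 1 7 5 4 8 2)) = even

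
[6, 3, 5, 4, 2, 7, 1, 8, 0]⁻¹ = [8, 6, 4, 1, 3, 2, 0, 5, 7]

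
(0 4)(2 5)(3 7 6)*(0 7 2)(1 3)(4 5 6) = (0 5)(1 3 2 6)(4 7)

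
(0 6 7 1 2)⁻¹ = (0 2 1 7 6)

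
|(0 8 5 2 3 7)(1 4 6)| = 6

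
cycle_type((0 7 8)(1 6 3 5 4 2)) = 3.6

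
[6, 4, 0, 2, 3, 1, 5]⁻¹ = [2, 5, 3, 4, 1, 6, 0]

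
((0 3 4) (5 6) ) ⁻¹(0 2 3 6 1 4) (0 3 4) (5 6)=(0 3 2 4 5 1) 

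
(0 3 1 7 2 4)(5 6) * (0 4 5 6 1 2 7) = (0 3 2 5 1)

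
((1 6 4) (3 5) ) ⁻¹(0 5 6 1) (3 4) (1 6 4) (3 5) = (0 3 4 6) (1 5) 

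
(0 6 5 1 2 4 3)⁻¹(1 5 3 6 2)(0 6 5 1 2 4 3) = (0 5 4 2 1)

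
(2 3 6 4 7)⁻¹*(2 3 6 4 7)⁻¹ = (2 4 3 7 6)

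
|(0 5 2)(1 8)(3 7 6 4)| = 12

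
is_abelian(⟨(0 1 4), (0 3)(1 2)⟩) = no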